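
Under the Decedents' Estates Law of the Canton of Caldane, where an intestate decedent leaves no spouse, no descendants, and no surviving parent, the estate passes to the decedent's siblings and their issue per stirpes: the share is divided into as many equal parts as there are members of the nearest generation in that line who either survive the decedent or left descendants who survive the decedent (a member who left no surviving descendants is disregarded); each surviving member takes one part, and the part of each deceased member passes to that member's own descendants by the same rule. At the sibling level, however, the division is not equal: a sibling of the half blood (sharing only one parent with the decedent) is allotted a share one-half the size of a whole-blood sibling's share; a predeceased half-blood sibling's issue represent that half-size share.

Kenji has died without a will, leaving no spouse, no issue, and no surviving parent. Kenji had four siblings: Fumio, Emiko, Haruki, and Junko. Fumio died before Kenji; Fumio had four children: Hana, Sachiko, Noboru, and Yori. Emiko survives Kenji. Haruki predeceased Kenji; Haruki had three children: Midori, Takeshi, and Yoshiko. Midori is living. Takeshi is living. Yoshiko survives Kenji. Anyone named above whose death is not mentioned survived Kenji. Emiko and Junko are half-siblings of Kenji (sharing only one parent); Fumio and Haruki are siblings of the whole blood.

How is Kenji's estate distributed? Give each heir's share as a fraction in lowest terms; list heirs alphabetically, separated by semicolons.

No spouse, descendants, or parent survives, so the estate passes to Kenji's siblings per stirpes.
Half-blood siblings count for one-half the weight of whole-blood siblings at the initial division.
Dividing 1 in proportion to weights (total weight 3): Fumio (weight 1) → 1/3; Emiko (weight 1/2) → 1/6; Haruki (weight 1) → 1/3; Junko (weight 1/2) → 1/6.
Fumio predeceased; the 1/3 allotted to Fumio's branch passes to Fumio's issue by representation.
The 1/3 is divided into 4 equal shares of 1/12 among Hana, Sachiko, Noboru, Yori.
Hana is living and takes 1/12.
Sachiko is living and takes 1/12.
Noboru is living and takes 1/12.
Yori is living and takes 1/12.
Emiko is living and takes 1/6.
Haruki predeceased; the 1/3 allotted to Haruki's branch passes to Haruki's issue by representation.
The 1/3 is divided into 3 equal shares of 1/9 among Midori, Takeshi, Yoshiko.
Midori is living and takes 1/9.
Takeshi is living and takes 1/9.
Yoshiko is living and takes 1/9.
Junko is living and takes 1/6.

Emiko 1/6; Hana 1/12; Junko 1/6; Midori 1/9; Noboru 1/12; Sachiko 1/12; Takeshi 1/9; Yori 1/12; Yoshiko 1/9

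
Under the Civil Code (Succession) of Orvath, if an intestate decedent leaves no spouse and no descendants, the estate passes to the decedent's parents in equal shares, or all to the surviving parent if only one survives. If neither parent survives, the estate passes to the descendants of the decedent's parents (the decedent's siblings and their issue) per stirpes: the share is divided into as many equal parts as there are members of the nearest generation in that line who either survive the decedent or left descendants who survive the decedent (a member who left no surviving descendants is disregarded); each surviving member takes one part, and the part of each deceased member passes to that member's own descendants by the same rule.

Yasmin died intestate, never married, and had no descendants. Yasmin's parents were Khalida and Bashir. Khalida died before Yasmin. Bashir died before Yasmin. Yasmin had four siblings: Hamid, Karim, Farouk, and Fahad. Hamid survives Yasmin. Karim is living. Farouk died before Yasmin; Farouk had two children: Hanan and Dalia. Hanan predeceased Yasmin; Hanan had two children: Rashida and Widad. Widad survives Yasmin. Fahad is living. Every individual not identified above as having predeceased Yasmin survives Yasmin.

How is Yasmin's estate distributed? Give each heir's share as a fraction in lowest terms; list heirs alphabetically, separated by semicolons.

Neither parent survives and there are no descendants, so the estate passes to Yasmin's siblings and their issue per stirpes.
The estate is divided into 4 equal shares of 1/4 among Hamid, Karim, Farouk, Fahad.
Hamid is living and takes 1/4.
Karim is living and takes 1/4.
Farouk predeceased; the 1/4 allotted to Farouk's branch passes to Farouk's issue by representation.
The 1/4 is divided into 2 equal shares of 1/8 among Hanan, Dalia.
Hanan predeceased; the 1/8 allotted to Hanan's branch passes to Hanan's issue by representation.
The 1/8 is divided into 2 equal shares of 1/16 among Rashida, Widad.
Rashida is living and takes 1/16.
Widad is living and takes 1/16.
Dalia is living and takes 1/8.
Fahad is living and takes 1/4.

Dalia 1/8; Fahad 1/4; Hamid 1/4; Karim 1/4; Rashida 1/16; Widad 1/16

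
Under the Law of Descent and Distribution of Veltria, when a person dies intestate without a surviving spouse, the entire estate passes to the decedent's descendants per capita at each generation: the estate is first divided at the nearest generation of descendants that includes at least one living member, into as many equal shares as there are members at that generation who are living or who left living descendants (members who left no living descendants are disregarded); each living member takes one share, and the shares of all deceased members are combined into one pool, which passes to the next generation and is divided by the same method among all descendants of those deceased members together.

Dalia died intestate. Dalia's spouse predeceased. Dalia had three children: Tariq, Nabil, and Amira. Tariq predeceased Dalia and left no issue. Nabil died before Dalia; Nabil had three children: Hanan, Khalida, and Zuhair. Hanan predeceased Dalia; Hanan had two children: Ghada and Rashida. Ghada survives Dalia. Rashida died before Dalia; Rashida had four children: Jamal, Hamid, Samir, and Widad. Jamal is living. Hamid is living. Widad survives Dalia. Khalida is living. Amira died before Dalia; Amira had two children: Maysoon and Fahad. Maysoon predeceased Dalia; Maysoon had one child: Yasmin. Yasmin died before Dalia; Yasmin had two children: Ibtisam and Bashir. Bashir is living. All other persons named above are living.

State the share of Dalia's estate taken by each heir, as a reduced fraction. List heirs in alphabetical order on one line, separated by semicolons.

Bashir 2/45; Fahad 1/5; Ghada 2/15; Hamid 2/45; Ibtisam 2/45; Jamal 2/45; Khalida 1/5; Samir 2/45; Widad 2/45; Zuhair 1/5

There is no surviving spouse, so the entire estate passes to Dalia's descendants per capita at each generation.
No one at generation 1 (Nabil, Amira) is living; moving to the next generation.
At generation 2 (Hanan, Khalida, Zuhair, Maysoon, Fahad) there are 5 shares of (1)/5 = 1/5 each.
Living: Khalida, Zuhair, and Fahad — each takes 1/5.
Deceased: Hanan and Maysoon. Their combined 2/5 is pooled and carried to generation 3.
At generation 3 (Ghada, Rashida, Yasmin) there are 3 shares of (2/5)/3 = 2/15 each.
Living: Ghada — each takes 2/15.
Deceased: Rashida and Yasmin. Their combined 4/15 is pooled and carried to generation 4.
At generation 4 (Jamal, Hamid, Samir, Widad, Ibtisam, Bashir) there are 6 shares of (4/15)/6 = 2/45 each.
Living: Jamal, Hamid, Samir, Widad, Ibtisam, and Bashir — each takes 2/45.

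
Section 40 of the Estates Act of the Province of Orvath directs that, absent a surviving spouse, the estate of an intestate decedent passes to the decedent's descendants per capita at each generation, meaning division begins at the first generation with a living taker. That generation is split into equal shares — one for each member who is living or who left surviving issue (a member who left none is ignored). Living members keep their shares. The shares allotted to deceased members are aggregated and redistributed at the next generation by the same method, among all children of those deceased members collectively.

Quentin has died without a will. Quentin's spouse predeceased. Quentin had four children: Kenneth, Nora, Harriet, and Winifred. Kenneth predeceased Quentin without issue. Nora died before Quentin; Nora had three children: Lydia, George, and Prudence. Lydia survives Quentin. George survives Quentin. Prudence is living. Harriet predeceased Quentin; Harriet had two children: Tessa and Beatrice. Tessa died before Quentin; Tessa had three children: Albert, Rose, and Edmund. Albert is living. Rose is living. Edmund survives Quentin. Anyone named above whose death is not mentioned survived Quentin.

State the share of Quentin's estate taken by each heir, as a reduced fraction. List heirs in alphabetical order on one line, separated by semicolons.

Albert 2/45; Beatrice 2/15; Edmund 2/45; George 2/15; Lydia 2/15; Prudence 2/15; Rose 2/45; Winifred 1/3

There is no surviving spouse, so the entire estate passes to Quentin's descendants per capita at each generation.
At generation 1 (Nora, Harriet, Winifred) there are 3 shares of (1)/3 = 1/3 each.
Living: Winifred — each takes 1/3.
Deceased: Nora and Harriet. Their combined 2/3 is pooled and carried to generation 2.
At generation 2 (Lydia, George, Prudence, Tessa, Beatrice) there are 5 shares of (2/3)/5 = 2/15 each.
Living: Lydia, George, Prudence, and Beatrice — each takes 2/15.
Deceased: Tessa. That 2/15 share is carried to generation 3.
At generation 3 (Albert, Rose, Edmund) there are 3 shares of (2/15)/3 = 2/45 each.
Living: Albert, Rose, and Edmund — each takes 2/45.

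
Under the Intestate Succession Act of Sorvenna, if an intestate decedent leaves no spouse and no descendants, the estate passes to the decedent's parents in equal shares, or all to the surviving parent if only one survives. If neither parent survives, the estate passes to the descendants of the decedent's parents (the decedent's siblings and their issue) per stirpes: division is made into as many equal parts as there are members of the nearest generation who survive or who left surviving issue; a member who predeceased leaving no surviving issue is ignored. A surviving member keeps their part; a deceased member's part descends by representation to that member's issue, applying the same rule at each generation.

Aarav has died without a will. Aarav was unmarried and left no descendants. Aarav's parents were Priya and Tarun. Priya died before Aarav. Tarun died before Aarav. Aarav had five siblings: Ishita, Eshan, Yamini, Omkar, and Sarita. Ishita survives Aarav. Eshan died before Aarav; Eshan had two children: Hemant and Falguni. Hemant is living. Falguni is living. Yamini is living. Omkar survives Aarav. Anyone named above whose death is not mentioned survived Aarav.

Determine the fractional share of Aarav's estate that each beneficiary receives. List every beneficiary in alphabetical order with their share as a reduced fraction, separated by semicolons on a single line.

Falguni 1/10; Hemant 1/10; Ishita 1/5; Omkar 1/5; Sarita 1/5; Yamini 1/5

Neither parent survives and there are no descendants, so the estate passes to Aarav's siblings and their issue per stirpes.
The estate is divided into 5 equal shares of 1/5 among Ishita, Eshan, Yamini, Omkar, Sarita.
Ishita is living and takes 1/5.
Eshan predeceased; the 1/5 allotted to Eshan's branch passes to Eshan's issue by representation.
The 1/5 is divided into 2 equal shares of 1/10 among Hemant, Falguni.
Hemant is living and takes 1/10.
Falguni is living and takes 1/10.
Yamini is living and takes 1/5.
Omkar is living and takes 1/5.
Sarita is living and takes 1/5.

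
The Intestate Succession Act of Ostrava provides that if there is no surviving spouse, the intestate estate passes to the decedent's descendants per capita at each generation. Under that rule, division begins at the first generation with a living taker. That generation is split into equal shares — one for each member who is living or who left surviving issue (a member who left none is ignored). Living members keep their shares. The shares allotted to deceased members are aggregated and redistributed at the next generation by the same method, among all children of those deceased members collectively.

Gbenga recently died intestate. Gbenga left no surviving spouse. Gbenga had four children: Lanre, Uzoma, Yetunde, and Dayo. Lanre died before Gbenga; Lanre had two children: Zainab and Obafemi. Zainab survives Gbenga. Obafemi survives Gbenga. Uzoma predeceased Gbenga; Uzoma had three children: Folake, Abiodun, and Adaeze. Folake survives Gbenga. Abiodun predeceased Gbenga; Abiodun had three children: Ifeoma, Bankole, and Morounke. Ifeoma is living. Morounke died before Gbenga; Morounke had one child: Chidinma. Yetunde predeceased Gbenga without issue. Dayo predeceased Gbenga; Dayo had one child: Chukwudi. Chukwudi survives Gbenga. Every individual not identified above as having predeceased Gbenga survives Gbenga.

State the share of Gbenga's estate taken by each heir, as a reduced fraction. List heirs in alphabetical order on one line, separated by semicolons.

There is no surviving spouse, so the entire estate passes to Gbenga's descendants per capita at each generation.
No one at generation 1 (Lanre, Uzoma, Dayo) is living; moving to the next generation.
At generation 2 (Zainab, Obafemi, Folake, Abiodun, Adaeze, Chukwudi) there are 6 shares of (1)/6 = 1/6 each.
Living: Zainab, Obafemi, Folake, Adaeze, and Chukwudi — each takes 1/6.
Deceased: Abiodun. That 1/6 share is carried to generation 3.
At generation 3 (Ifeoma, Bankole, Morounke) there are 3 shares of (1/6)/3 = 1/18 each.
Living: Ifeoma and Bankole — each takes 1/18.
Deceased: Morounke. That 1/18 share is carried to generation 4.
At generation 4 (Chidinma) there are 1 shares of (1/18)/1 = 1/18 each.
Living: Chidinma — each takes 1/18.

Adaeze 1/6; Bankole 1/18; Chidinma 1/18; Chukwudi 1/6; Folake 1/6; Ifeoma 1/18; Obafemi 1/6; Zainab 1/6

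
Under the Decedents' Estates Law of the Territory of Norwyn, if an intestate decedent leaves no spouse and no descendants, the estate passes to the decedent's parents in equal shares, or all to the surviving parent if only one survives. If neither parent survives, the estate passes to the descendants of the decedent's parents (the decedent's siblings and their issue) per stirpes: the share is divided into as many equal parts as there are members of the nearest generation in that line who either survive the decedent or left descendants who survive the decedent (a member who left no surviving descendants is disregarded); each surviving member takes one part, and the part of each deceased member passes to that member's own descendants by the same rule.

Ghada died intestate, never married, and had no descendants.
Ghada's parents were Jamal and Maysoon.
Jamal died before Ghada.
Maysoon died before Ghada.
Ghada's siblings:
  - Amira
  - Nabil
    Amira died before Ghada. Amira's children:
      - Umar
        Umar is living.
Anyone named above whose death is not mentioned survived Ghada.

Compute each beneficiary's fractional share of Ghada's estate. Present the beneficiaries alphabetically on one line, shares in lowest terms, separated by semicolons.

Neither parent survives and there are no descendants, so the estate passes to Ghada's siblings and their issue per stirpes.
The estate is divided into 2 equal shares of 1/2 among Amira, Nabil.
Amira predeceased; the 1/2 allotted to Amira's branch passes to Amira's issue by representation.
Umar is the sole taker at this level and receives the full 1/2.
Nabil is living and takes 1/2.

Nabil 1/2; Umar 1/2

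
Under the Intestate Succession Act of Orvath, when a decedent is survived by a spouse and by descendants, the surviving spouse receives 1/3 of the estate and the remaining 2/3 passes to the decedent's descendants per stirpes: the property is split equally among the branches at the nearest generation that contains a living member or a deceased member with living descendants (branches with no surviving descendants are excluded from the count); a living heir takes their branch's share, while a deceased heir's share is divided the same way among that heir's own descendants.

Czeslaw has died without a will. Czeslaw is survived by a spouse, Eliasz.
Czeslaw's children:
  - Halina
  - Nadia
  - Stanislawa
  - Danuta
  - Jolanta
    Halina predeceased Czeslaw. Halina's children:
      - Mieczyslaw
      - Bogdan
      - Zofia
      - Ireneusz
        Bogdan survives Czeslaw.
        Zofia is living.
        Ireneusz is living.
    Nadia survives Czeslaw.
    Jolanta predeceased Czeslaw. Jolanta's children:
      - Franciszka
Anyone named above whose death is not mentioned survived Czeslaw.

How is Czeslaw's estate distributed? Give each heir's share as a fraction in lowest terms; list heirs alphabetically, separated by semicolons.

Eliasz, as surviving spouse, takes 1/3.
The remaining 2/3 passes to Czeslaw's descendants per stirpes.
The 2/3 is divided into 5 equal shares of 2/15 among Halina, Nadia, Stanislawa, Danuta, Jolanta.
Halina predeceased; the 2/15 allotted to Halina's branch passes to Halina's issue by representation.
The 2/15 is divided into 4 equal shares of 1/30 among Mieczyslaw, Bogdan, Zofia, Ireneusz.
Mieczyslaw is living and takes 1/30.
Bogdan is living and takes 1/30.
Zofia is living and takes 1/30.
Ireneusz is living and takes 1/30.
Nadia is living and takes 2/15.
Stanislawa is living and takes 2/15.
Danuta is living and takes 2/15.
Jolanta predeceased; the 2/15 allotted to Jolanta's branch passes to Jolanta's issue by representation.
Franciszka is the sole taker at this level and receives the full 2/15.

Bogdan 1/30; Danuta 2/15; Eliasz 1/3; Franciszka 2/15; Ireneusz 1/30; Mieczyslaw 1/30; Nadia 2/15; Stanislawa 2/15; Zofia 1/30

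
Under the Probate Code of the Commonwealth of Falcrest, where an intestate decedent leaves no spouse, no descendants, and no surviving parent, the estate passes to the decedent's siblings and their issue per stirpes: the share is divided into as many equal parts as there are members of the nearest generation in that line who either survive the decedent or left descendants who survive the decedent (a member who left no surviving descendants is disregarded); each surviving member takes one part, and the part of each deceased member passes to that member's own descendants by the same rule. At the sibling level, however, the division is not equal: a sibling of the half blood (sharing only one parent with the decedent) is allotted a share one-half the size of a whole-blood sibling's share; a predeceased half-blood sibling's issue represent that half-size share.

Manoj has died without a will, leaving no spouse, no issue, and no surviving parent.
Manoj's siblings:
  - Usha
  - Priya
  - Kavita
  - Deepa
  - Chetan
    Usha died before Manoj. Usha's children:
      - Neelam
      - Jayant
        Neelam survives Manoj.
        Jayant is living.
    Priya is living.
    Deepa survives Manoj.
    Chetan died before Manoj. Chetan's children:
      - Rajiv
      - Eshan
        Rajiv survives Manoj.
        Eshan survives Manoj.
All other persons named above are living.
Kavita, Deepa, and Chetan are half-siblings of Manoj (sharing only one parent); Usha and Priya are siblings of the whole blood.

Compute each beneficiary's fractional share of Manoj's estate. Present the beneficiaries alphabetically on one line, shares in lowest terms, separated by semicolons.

Deepa 1/7; Eshan 1/14; Jayant 1/7; Kavita 1/7; Neelam 1/7; Priya 2/7; Rajiv 1/14

No spouse, descendants, or parent survives, so the estate passes to Manoj's siblings per stirpes.
Half-blood siblings count for one-half the weight of whole-blood siblings at the initial division.
Dividing 1 in proportion to weights (total weight 7/2): Usha (weight 1) → 2/7; Priya (weight 1) → 2/7; Kavita (weight 1/2) → 1/7; Deepa (weight 1/2) → 1/7; Chetan (weight 1/2) → 1/7.
Usha predeceased; the 2/7 allotted to Usha's branch passes to Usha's issue by representation.
The 2/7 is divided into 2 equal shares of 1/7 among Neelam, Jayant.
Neelam is living and takes 1/7.
Jayant is living and takes 1/7.
Priya is living and takes 2/7.
Kavita is living and takes 1/7.
Deepa is living and takes 1/7.
Chetan predeceased; the 1/7 allotted to Chetan's branch passes to Chetan's issue by representation.
The 1/7 is divided into 2 equal shares of 1/14 among Rajiv, Eshan.
Rajiv is living and takes 1/14.
Eshan is living and takes 1/14.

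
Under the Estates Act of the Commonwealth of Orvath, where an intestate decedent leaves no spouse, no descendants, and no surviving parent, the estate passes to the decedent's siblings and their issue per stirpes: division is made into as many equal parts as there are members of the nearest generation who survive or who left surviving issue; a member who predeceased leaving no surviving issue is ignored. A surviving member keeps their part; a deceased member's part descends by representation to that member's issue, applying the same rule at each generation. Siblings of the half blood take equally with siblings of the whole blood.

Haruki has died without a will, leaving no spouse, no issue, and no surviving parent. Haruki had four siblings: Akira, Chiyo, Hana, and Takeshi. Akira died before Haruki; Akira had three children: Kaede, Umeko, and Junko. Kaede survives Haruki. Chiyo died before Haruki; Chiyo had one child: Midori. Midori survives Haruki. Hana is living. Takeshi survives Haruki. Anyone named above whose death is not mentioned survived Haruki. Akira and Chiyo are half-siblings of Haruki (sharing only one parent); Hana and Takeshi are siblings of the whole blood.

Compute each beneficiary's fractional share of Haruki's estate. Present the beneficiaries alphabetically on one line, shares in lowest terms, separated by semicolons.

Hana 1/4; Junko 1/12; Kaede 1/12; Midori 1/4; Takeshi 1/4; Umeko 1/12

No spouse, descendants, or parent survives, so the estate passes to Haruki's siblings per stirpes.
Half-blood and whole-blood siblings take equally under the stated rule.
The estate is divided into 4 equal shares of 1/4 among Akira, Chiyo, Hana, Takeshi.
Akira predeceased; the 1/4 allotted to Akira's branch passes to Akira's issue by representation.
The 1/4 is divided into 3 equal shares of 1/12 among Kaede, Umeko, Junko.
Kaede is living and takes 1/12.
Umeko is living and takes 1/12.
Junko is living and takes 1/12.
Chiyo predeceased; the 1/4 allotted to Chiyo's branch passes to Chiyo's issue by representation.
Midori is the sole taker at this level and receives the full 1/4.
Hana is living and takes 1/4.
Takeshi is living and takes 1/4.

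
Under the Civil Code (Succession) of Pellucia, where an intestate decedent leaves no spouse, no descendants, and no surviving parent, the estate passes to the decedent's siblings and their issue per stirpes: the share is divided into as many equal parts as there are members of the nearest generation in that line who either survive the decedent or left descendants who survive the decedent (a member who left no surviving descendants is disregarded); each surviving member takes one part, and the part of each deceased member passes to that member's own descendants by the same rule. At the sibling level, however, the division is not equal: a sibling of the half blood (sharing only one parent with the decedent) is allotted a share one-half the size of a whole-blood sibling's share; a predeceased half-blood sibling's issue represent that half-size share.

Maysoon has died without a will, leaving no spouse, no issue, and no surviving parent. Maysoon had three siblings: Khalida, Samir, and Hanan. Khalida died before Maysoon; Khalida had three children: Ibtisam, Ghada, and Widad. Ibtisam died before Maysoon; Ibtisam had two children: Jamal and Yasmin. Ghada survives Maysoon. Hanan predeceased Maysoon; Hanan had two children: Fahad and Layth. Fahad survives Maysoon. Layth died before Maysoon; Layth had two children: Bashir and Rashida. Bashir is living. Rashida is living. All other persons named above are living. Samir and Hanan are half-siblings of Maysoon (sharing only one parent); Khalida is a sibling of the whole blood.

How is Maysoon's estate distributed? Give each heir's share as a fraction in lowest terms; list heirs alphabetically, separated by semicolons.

Bashir 1/16; Fahad 1/8; Ghada 1/6; Jamal 1/12; Rashida 1/16; Samir 1/4; Widad 1/6; Yasmin 1/12

No spouse, descendants, or parent survives, so the estate passes to Maysoon's siblings per stirpes.
Half-blood siblings count for one-half the weight of whole-blood siblings at the initial division.
Dividing 1 in proportion to weights (total weight 2): Khalida (weight 1) → 1/2; Samir (weight 1/2) → 1/4; Hanan (weight 1/2) → 1/4.
Khalida predeceased; the 1/2 allotted to Khalida's branch passes to Khalida's issue by representation.
The 1/2 is divided into 3 equal shares of 1/6 among Ibtisam, Ghada, Widad.
Ibtisam predeceased; the 1/6 allotted to Ibtisam's branch passes to Ibtisam's issue by representation.
The 1/6 is divided into 2 equal shares of 1/12 among Jamal, Yasmin.
Jamal is living and takes 1/12.
Yasmin is living and takes 1/12.
Ghada is living and takes 1/6.
Widad is living and takes 1/6.
Samir is living and takes 1/4.
Hanan predeceased; the 1/4 allotted to Hanan's branch passes to Hanan's issue by representation.
The 1/4 is divided into 2 equal shares of 1/8 among Fahad, Layth.
Fahad is living and takes 1/8.
Layth predeceased; the 1/8 allotted to Layth's branch passes to Layth's issue by representation.
The 1/8 is divided into 2 equal shares of 1/16 among Bashir, Rashida.
Bashir is living and takes 1/16.
Rashida is living and takes 1/16.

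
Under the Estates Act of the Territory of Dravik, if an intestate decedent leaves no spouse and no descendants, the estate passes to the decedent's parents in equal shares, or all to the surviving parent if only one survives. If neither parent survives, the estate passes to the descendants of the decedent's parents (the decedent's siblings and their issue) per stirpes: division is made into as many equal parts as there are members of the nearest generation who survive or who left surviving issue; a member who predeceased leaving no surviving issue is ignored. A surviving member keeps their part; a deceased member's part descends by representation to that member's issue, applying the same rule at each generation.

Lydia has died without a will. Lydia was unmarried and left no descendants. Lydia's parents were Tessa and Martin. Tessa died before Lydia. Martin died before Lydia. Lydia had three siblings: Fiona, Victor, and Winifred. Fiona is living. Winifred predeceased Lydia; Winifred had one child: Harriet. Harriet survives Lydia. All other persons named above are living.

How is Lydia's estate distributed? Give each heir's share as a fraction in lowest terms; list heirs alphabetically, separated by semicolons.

Neither parent survives and there are no descendants, so the estate passes to Lydia's siblings and their issue per stirpes.
The estate is divided into 3 equal shares of 1/3 among Fiona, Victor, Winifred.
Fiona is living and takes 1/3.
Victor is living and takes 1/3.
Winifred predeceased; the 1/3 allotted to Winifred's branch passes to Winifred's issue by representation.
Harriet is the sole taker at this level and receives the full 1/3.

Fiona 1/3; Harriet 1/3; Victor 1/3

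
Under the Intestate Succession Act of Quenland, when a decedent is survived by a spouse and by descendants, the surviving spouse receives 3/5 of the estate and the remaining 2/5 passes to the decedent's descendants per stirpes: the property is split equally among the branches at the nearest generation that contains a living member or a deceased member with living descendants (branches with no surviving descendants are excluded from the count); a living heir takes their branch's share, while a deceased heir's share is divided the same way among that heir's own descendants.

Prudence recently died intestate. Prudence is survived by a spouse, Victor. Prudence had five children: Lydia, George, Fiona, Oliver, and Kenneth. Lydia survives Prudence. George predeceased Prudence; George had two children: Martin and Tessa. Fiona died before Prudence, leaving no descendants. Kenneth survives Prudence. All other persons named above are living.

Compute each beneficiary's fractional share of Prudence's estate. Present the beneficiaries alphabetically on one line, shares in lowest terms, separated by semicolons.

Kenneth 1/10; Lydia 1/10; Martin 1/20; Oliver 1/10; Tessa 1/20; Victor 3/5

Victor, as surviving spouse, takes 3/5.
The remaining 2/5 passes to Prudence's descendants per stirpes.
Fiona left no surviving issue, so that branch lapses and is disregarded.
The 2/5 is divided into 4 equal shares of 1/10 among Lydia, George, Oliver, Kenneth.
Lydia is living and takes 1/10.
George predeceased; the 1/10 allotted to George's branch passes to George's issue by representation.
The 1/10 is divided into 2 equal shares of 1/20 among Martin, Tessa.
Martin is living and takes 1/20.
Tessa is living and takes 1/20.
Oliver is living and takes 1/10.
Kenneth is living and takes 1/10.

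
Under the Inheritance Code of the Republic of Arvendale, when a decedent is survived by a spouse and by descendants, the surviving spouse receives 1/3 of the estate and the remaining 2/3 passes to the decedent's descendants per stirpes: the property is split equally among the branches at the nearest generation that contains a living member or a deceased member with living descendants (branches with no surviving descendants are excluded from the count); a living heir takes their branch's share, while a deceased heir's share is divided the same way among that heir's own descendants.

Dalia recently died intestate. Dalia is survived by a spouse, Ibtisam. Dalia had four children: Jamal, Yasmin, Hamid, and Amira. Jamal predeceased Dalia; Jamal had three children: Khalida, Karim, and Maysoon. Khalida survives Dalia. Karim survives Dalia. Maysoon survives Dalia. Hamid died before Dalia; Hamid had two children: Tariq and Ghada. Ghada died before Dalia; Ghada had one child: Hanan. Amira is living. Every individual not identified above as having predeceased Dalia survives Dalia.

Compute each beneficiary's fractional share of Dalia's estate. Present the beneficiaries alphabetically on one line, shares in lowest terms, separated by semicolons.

Amira 1/6; Hanan 1/12; Ibtisam 1/3; Karim 1/18; Khalida 1/18; Maysoon 1/18; Tariq 1/12; Yasmin 1/6

Ibtisam, as surviving spouse, takes 1/3.
The remaining 2/3 passes to Dalia's descendants per stirpes.
The 2/3 is divided into 4 equal shares of 1/6 among Jamal, Yasmin, Hamid, Amira.
Jamal predeceased; the 1/6 allotted to Jamal's branch passes to Jamal's issue by representation.
The 1/6 is divided into 3 equal shares of 1/18 among Khalida, Karim, Maysoon.
Khalida is living and takes 1/18.
Karim is living and takes 1/18.
Maysoon is living and takes 1/18.
Yasmin is living and takes 1/6.
Hamid predeceased; the 1/6 allotted to Hamid's branch passes to Hamid's issue by representation.
The 1/6 is divided into 2 equal shares of 1/12 among Tariq, Ghada.
Tariq is living and takes 1/12.
Ghada predeceased; the 1/12 allotted to Ghada's branch passes to Ghada's issue by representation.
Hanan is the sole taker at this level and receives the full 1/12.
Amira is living and takes 1/6.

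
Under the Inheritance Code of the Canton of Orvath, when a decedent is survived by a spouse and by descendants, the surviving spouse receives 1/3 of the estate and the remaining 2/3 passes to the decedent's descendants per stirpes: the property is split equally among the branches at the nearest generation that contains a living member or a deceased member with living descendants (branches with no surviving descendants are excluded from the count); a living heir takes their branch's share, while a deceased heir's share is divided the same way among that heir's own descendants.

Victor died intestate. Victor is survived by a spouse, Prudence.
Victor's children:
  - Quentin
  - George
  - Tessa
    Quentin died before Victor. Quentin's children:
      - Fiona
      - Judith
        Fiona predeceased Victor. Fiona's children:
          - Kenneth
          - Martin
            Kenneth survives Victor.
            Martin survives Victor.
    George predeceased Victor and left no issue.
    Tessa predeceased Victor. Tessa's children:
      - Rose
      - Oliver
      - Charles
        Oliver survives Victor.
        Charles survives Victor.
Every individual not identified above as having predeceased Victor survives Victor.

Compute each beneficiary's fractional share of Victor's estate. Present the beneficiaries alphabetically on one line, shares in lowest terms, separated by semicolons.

Charles 1/9; Judith 1/6; Kenneth 1/12; Martin 1/12; Oliver 1/9; Prudence 1/3; Rose 1/9

Prudence, as surviving spouse, takes 1/3.
The remaining 2/3 passes to Victor's descendants per stirpes.
George left no surviving issue, so that branch lapses and is disregarded.
The 2/3 is divided into 2 equal shares of 1/3 among Quentin, Tessa.
Quentin predeceased; the 1/3 allotted to Quentin's branch passes to Quentin's issue by representation.
The 1/3 is divided into 2 equal shares of 1/6 among Fiona, Judith.
Fiona predeceased; the 1/6 allotted to Fiona's branch passes to Fiona's issue by representation.
The 1/6 is divided into 2 equal shares of 1/12 among Kenneth, Martin.
Kenneth is living and takes 1/12.
Martin is living and takes 1/12.
Judith is living and takes 1/6.
Tessa predeceased; the 1/3 allotted to Tessa's branch passes to Tessa's issue by representation.
The 1/3 is divided into 3 equal shares of 1/9 among Rose, Oliver, Charles.
Rose is living and takes 1/9.
Oliver is living and takes 1/9.
Charles is living and takes 1/9.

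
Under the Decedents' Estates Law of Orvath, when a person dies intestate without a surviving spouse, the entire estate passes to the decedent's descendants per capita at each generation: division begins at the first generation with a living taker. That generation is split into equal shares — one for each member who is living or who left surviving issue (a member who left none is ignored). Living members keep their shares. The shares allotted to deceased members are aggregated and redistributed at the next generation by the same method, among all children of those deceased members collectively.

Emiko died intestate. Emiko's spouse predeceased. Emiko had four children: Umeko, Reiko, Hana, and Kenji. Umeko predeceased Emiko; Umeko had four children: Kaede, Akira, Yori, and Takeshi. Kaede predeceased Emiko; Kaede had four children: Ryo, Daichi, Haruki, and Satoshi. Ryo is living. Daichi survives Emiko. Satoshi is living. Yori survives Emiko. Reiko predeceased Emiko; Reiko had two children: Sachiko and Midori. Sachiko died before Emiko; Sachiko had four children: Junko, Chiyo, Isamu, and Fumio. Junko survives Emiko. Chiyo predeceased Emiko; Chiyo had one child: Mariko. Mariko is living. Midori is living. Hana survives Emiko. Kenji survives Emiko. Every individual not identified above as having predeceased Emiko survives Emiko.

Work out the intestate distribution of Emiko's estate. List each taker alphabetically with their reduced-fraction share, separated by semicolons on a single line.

There is no surviving spouse, so the entire estate passes to Emiko's descendants per capita at each generation.
At generation 1 (Umeko, Reiko, Hana, Kenji) there are 4 shares of (1)/4 = 1/4 each.
Living: Hana and Kenji — each takes 1/4.
Deceased: Umeko and Reiko. Their combined 1/2 is pooled and carried to generation 2.
At generation 2 (Kaede, Akira, Yori, Takeshi, Sachiko, Midori) there are 6 shares of (1/2)/6 = 1/12 each.
Living: Akira, Yori, Takeshi, and Midori — each takes 1/12.
Deceased: Kaede and Sachiko. Their combined 1/6 is pooled and carried to generation 3.
At generation 3 (Ryo, Daichi, Haruki, Satoshi, Junko, Chiyo, Isamu, Fumio) there are 8 shares of (1/6)/8 = 1/48 each.
Living: Ryo, Daichi, Haruki, Satoshi, Junko, Isamu, and Fumio — each takes 1/48.
Deceased: Chiyo. That 1/48 share is carried to generation 4.
At generation 4 (Mariko) there are 1 shares of (1/48)/1 = 1/48 each.
Living: Mariko — each takes 1/48.

Akira 1/12; Daichi 1/48; Fumio 1/48; Hana 1/4; Haruki 1/48; Isamu 1/48; Junko 1/48; Kenji 1/4; Mariko 1/48; Midori 1/12; Ryo 1/48; Satoshi 1/48; Takeshi 1/12; Yori 1/12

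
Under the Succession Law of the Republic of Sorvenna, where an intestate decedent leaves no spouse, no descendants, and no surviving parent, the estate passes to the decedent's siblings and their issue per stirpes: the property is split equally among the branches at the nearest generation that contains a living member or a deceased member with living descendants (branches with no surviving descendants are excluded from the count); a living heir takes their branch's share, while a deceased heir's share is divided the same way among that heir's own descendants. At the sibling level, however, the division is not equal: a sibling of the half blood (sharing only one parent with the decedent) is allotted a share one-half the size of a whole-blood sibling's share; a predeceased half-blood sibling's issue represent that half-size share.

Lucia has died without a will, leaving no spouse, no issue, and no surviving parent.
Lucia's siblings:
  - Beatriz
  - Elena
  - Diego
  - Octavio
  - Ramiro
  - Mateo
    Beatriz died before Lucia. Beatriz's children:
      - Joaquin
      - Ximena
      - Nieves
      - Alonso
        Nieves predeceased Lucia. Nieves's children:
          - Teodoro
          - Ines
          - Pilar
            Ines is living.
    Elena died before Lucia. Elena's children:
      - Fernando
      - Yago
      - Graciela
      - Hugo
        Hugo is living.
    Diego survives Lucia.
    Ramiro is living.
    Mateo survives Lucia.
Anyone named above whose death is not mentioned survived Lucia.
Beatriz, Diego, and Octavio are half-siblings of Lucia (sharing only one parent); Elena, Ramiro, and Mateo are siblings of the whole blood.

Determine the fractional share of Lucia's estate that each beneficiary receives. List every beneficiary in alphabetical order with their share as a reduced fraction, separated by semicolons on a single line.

Alonso 1/36; Diego 1/9; Fernando 1/18; Graciela 1/18; Hugo 1/18; Ines 1/108; Joaquin 1/36; Mateo 2/9; Octavio 1/9; Pilar 1/108; Ramiro 2/9; Teodoro 1/108; Ximena 1/36; Yago 1/18

No spouse, descendants, or parent survives, so the estate passes to Lucia's siblings per stirpes.
Half-blood siblings count for one-half the weight of whole-blood siblings at the initial division.
Dividing 1 in proportion to weights (total weight 9/2): Beatriz (weight 1/2) → 1/9; Elena (weight 1) → 2/9; Diego (weight 1/2) → 1/9; Octavio (weight 1/2) → 1/9; Ramiro (weight 1) → 2/9; Mateo (weight 1) → 2/9.
Beatriz predeceased; the 1/9 allotted to Beatriz's branch passes to Beatriz's issue by representation.
The 1/9 is divided into 4 equal shares of 1/36 among Joaquin, Ximena, Nieves, Alonso.
Joaquin is living and takes 1/36.
Ximena is living and takes 1/36.
Nieves predeceased; the 1/36 allotted to Nieves's branch passes to Nieves's issue by representation.
The 1/36 is divided into 3 equal shares of 1/108 among Teodoro, Ines, Pilar.
Teodoro is living and takes 1/108.
Ines is living and takes 1/108.
Pilar is living and takes 1/108.
Alonso is living and takes 1/36.
Elena predeceased; the 2/9 allotted to Elena's branch passes to Elena's issue by representation.
The 2/9 is divided into 4 equal shares of 1/18 among Fernando, Yago, Graciela, Hugo.
Fernando is living and takes 1/18.
Yago is living and takes 1/18.
Graciela is living and takes 1/18.
Hugo is living and takes 1/18.
Diego is living and takes 1/9.
Octavio is living and takes 1/9.
Ramiro is living and takes 2/9.
Mateo is living and takes 2/9.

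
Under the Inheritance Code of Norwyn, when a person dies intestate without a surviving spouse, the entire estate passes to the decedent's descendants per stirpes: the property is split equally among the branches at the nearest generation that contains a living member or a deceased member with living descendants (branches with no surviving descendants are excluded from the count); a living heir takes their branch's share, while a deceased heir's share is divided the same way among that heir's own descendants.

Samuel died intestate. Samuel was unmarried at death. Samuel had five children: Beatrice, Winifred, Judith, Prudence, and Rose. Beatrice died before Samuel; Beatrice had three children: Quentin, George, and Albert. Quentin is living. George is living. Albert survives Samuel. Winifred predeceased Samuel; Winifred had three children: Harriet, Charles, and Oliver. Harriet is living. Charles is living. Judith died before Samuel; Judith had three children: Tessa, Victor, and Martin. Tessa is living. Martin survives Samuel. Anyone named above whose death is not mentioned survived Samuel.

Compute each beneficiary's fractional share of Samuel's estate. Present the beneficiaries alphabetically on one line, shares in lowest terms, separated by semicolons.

There is no surviving spouse, so the entire estate passes to Samuel's descendants per stirpes.
The estate is divided into 5 equal shares of 1/5 among Beatrice, Winifred, Judith, Prudence, Rose.
Beatrice predeceased; the 1/5 allotted to Beatrice's branch passes to Beatrice's issue by representation.
The 1/5 is divided into 3 equal shares of 1/15 among Quentin, George, Albert.
Quentin is living and takes 1/15.
George is living and takes 1/15.
Albert is living and takes 1/15.
Winifred predeceased; the 1/5 allotted to Winifred's branch passes to Winifred's issue by representation.
The 1/5 is divided into 3 equal shares of 1/15 among Harriet, Charles, Oliver.
Harriet is living and takes 1/15.
Charles is living and takes 1/15.
Oliver is living and takes 1/15.
Judith predeceased; the 1/5 allotted to Judith's branch passes to Judith's issue by representation.
The 1/5 is divided into 3 equal shares of 1/15 among Tessa, Victor, Martin.
Tessa is living and takes 1/15.
Victor is living and takes 1/15.
Martin is living and takes 1/15.
Prudence is living and takes 1/5.
Rose is living and takes 1/5.

Albert 1/15; Charles 1/15; George 1/15; Harriet 1/15; Martin 1/15; Oliver 1/15; Prudence 1/5; Quentin 1/15; Rose 1/5; Tessa 1/15; Victor 1/15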